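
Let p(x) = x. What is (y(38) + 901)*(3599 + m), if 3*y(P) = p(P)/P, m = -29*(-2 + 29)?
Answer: 7614464/3 ≈ 2.5382e+6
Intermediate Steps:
m = -783 (m = -29*27 = -783)
y(P) = ⅓ (y(P) = (P/P)/3 = (⅓)*1 = ⅓)
(y(38) + 901)*(3599 + m) = (⅓ + 901)*(3599 - 783) = (2704/3)*2816 = 7614464/3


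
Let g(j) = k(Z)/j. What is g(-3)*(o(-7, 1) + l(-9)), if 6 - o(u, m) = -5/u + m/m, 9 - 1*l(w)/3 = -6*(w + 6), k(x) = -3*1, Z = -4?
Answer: -159/7 ≈ -22.714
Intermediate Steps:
k(x) = -3
l(w) = 135 + 18*w (l(w) = 27 - (-18)*(w + 6) = 27 - (-18)*(6 + w) = 27 - 3*(-36 - 6*w) = 27 + (108 + 18*w) = 135 + 18*w)
g(j) = -3/j
o(u, m) = 5 + 5/u (o(u, m) = 6 - (-5/u + m/m) = 6 - (-5/u + 1) = 6 - (1 - 5/u) = 6 + (-1 + 5/u) = 5 + 5/u)
g(-3)*(o(-7, 1) + l(-9)) = (-3/(-3))*((5 + 5/(-7)) + (135 + 18*(-9))) = (-3*(-⅓))*((5 + 5*(-⅐)) + (135 - 162)) = 1*((5 - 5/7) - 27) = 1*(30/7 - 27) = 1*(-159/7) = -159/7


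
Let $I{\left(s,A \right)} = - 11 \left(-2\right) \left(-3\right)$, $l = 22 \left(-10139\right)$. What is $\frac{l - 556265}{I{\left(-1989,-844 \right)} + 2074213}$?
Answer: $- \frac{779323}{2074147} \approx -0.37573$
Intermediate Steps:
$l = -223058$
$I{\left(s,A \right)} = -66$ ($I{\left(s,A \right)} = - \left(-22\right) \left(-3\right) = \left(-1\right) 66 = -66$)
$\frac{l - 556265}{I{\left(-1989,-844 \right)} + 2074213} = \frac{-223058 - 556265}{-66 + 2074213} = - \frac{779323}{2074147}$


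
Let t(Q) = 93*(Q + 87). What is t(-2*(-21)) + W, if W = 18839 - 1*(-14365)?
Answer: 45201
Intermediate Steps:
W = 33204 (W = 18839 + 14365 = 33204)
t(Q) = 8091 + 93*Q (t(Q) = 93*(87 + Q) = 8091 + 93*Q)
t(-2*(-21)) + W = (8091 + 93*(-2*(-21))) + 33204 = (8091 + 93*42) + 33204 = (8091 + 3906) + 33204 = 11997 + 33204 = 45201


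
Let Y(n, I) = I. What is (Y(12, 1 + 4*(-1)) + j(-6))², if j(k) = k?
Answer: 81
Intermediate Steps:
(Y(12, 1 + 4*(-1)) + j(-6))² = ((1 + 4*(-1)) - 6)² = ((1 - 4) - 6)² = (-3 - 6)² = (-9)² = 81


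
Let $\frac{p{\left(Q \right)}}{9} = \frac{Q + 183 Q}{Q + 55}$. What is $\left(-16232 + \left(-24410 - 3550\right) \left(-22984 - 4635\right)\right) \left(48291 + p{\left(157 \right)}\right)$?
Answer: $\frac{2026606785826368}{53} \approx 3.8238 \cdot 10^{13}$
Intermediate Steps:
$p{\left(Q \right)} = \frac{1656 Q}{55 + Q}$ ($p{\left(Q \right)} = 9 \frac{Q + 183 Q}{Q + 55} = 9 \frac{184 Q}{55 + Q} = \frac{1656 Q}{55 + Q}$)
$\left(-16232 + \left(-24410 - 3550\right) \left(-22984 - 4635\right)\right) \left(48291 + p{\left(157 \right)}\right) = \left(-16232 + \left(-24410 - 3550\right) \left(-22984 - 4635\right)\right) \left(48291 + 1656 \cdot 157 \frac{1}{55 + 157}\right) = \left(-16232 - -772227240\right) \left(48291 + 1656 \cdot 157 \cdot \frac{1}{212}\right) = \left(-16232 + 772227240\right) \left(48291 + 1656 \cdot 157 \cdot \frac{1}{212}\right) = 772211008 \left(48291 + \frac{64998}{53}\right) = 772211008 \cdot \frac{2624421}{53} = \frac{2026606785826368}{53}$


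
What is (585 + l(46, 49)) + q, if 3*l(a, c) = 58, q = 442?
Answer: 3139/3 ≈ 1046.3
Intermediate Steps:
l(a, c) = 58/3 (l(a, c) = (⅓)*58 = 58/3)
(585 + l(46, 49)) + q = (585 + 58/3) + 442 = 1813/3 + 442 = 3139/3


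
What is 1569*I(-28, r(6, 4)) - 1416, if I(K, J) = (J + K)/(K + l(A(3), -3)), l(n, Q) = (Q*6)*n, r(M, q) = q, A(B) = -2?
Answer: -6123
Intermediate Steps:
l(n, Q) = 6*Q*n (l(n, Q) = (6*Q)*n = 6*Q*n)
I(K, J) = (J + K)/(36 + K) (I(K, J) = (J + K)/(K + 6*(-3)*(-2)) = (J + K)/(K + 36) = (J + K)/(36 + K))
1569*I(-28, r(6, 4)) - 1416 = 1569*((4 - 28)/(36 - 28)) - 1416 = 1569*(-24/8) - 1416 = 1569*((1/8)*(-24)) - 1416 = 1569*(-3) - 1416 = -4707 - 1416 = -6123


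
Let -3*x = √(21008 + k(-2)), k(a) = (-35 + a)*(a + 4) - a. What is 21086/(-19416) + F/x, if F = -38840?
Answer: -10543/9708 + 29130*√5234/2617 ≈ 804.21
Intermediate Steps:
k(a) = -a + (-35 + a)*(4 + a) (k(a) = (-35 + a)*(4 + a) - a = -a + (-35 + a)*(4 + a))
x = -2*√5234/3 (x = -√(21008 + (-140 + (-2)² - 32*(-2)))/3 = -√(21008 + (-140 + 4 + 64))/3 = -√(21008 - 72)/3 = -2*√5234/3 ≈ -48.231)
21086/(-19416) + F/x = 21086/(-19416) - 38840*(-3*√5234/10468) = 21086*(-1/19416) - (-29130)*√5234/2617 = -10543/9708 + 29130*√5234/2617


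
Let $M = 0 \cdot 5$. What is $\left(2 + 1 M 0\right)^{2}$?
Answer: $4$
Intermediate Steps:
$M = 0$
$\left(2 + 1 M 0\right)^{2} = \left(2 + 1 \cdot 0 \cdot 0\right)^{2} = \left(2 + 0 \cdot 0\right)^{2} = \left(2 + 0\right)^{2} = 2^{2} = 4$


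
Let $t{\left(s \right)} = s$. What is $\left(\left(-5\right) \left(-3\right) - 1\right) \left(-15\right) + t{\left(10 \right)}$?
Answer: $-200$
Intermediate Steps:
$\left(\left(-5\right) \left(-3\right) - 1\right) \left(-15\right) + t{\left(10 \right)} = \left(\left(-5\right) \left(-3\right) - 1\right) \left(-15\right) + 10 = \left(15 - 1\right) \left(-15\right) + 10 = 14 \left(-15\right) + 10 = -210 + 10 = -200$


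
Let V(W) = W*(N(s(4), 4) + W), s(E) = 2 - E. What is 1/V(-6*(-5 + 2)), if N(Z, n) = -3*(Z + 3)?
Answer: 1/270 ≈ 0.0037037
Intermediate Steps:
N(Z, n) = -9 - 3*Z (N(Z, n) = -3*(3 + Z) = -9 - 3*Z)
V(W) = W*(-3 + W) (V(W) = W*((-9 - 3*(2 - 1*4)) + W) = W*((-9 - 3*(2 - 4)) + W) = W*((-9 - 3*(-2)) + W) = W*((-9 + 6) + W) = W*(-3 + W))
1/V(-6*(-5 + 2)) = 1/((-6*(-5 + 2))*(-3 - 6*(-5 + 2))) = 1/((-6*(-3))*(-3 - 6*(-3))) = 1/(18*(-3 + 18)) = 1/(18*15) = 1/270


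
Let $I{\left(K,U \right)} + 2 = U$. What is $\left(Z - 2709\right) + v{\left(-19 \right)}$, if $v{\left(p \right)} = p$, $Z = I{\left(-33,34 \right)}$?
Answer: $-2696$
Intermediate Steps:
$I{\left(K,U \right)} = -2 + U$
$Z = 32$ ($Z = -2 + 34 = 32$)
$\left(Z - 2709\right) + v{\left(-19 \right)} = \left(32 - 2709\right) - 19 = -2677 - 19 = -2696$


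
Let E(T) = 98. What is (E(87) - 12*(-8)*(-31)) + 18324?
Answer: 15446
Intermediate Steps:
(E(87) - 12*(-8)*(-31)) + 18324 = (98 - 12*(-8)*(-31)) + 18324 = (98 + 96*(-31)) + 18324 = (98 - 2976) + 18324 = -2878 + 18324 = 15446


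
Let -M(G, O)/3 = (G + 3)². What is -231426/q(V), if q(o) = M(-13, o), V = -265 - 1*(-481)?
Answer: 38571/50 ≈ 771.42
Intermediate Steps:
M(G, O) = -3*(3 + G)² (M(G, O) = -3*(G + 3)² = -3*(3 + G)²)
V = 216 (V = -265 + 481 = 216)
q(o) = -300 (q(o) = -3*(3 - 13)² = -3*(-10)² = -3*100 = -300)
-231426/q(V) = -231426/(-300) = -231426*(-1/300) = 38571/50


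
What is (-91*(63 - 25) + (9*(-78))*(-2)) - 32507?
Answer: -34561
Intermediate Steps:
(-91*(63 - 25) + (9*(-78))*(-2)) - 32507 = (-91*38 - 702*(-2)) - 32507 = (-3458 + 1404) - 32507 = -2054 - 32507 = -34561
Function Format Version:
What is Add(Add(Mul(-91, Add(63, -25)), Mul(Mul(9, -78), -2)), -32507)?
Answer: -34561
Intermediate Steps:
Add(Add(Mul(-91, Add(63, -25)), Mul(Mul(9, -78), -2)), -32507) = Add(Add(Mul(-91, 38), Mul(-702, -2)), -32507) = Add(Add(-3458, 1404), -32507) = Add(-2054, -32507) = -34561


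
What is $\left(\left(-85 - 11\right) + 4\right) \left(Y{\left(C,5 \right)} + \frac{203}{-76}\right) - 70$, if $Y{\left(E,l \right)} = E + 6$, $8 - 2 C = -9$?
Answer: $- \frac{22007}{19} \approx -1158.3$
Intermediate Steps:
$C = \frac{17}{2}$ ($C = 4 - - \frac{9}{2} = 4 + \frac{9}{2} = \frac{17}{2} \approx 8.5$)
$Y{\left(E,l \right)} = 6 + E$
$\left(\left(-85 - 11\right) + 4\right) \left(Y{\left(C,5 \right)} + \frac{203}{-76}\right) - 70 = \left(\left(-85 - 11\right) + 4\right) \left(\left(6 + \frac{17}{2}\right) + \frac{203}{-76}\right) - 70 = \left(-96 + 4\right) \left(\frac{29}{2} + 203 \left(- \frac{1}{76}\right)\right) - 70 = - 92 \left(\frac{29}{2} - \frac{203}{76}\right) - 70 = \left(-92\right) \frac{899}{76} - 70 = - \frac{20677}{19} - 70 = - \frac{22007}{19}$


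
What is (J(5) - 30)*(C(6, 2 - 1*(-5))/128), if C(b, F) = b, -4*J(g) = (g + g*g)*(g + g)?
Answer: -315/64 ≈ -4.9219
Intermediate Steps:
J(g) = -g*(g + g²)/2 (J(g) = -(g + g*g)*(g + g)/4 = -(g + g²)*2*g/4 = -g*(g + g²)/2)
(J(5) - 30)*(C(6, 2 - 1*(-5))/128) = ((½)*5²*(-1 - 1*5) - 30)*(6/128) = ((½)*25*(-1 - 5) - 30)*(6*(1/128)) = ((½)*25*(-6) - 30)*(3/64) = (-75 - 30)*(3/64) = -105*3/64 = -315/64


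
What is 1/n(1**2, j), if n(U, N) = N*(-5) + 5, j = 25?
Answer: -1/120 ≈ -0.0083333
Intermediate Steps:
n(U, N) = 5 - 5*N (n(U, N) = -5*N + 5 = 5 - 5*N)
1/n(1**2, j) = 1/(5 - 5*25) = 1/(5 - 125) = 1/(-120) = -1/120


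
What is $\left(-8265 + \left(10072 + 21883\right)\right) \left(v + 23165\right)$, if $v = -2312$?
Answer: $494007570$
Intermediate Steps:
$\left(-8265 + \left(10072 + 21883\right)\right) \left(v + 23165\right) = \left(-8265 + \left(10072 + 21883\right)\right) \left(-2312 + 23165\right) = \left(-8265 + 31955\right) 20853 = 23690 \cdot 20853 = 494007570$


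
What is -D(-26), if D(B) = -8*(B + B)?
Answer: -416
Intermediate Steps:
D(B) = -16*B
-D(-26) = -(-16)*(-26) = -1*416 = -416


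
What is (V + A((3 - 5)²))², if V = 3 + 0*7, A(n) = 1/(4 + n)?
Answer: 625/64 ≈ 9.7656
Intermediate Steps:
A(n) = 1/(4 + n)
V = 3 (V = 3 + 0 = 3)
(V + A((3 - 5)²))² = (3 + 1/(4 + (3 - 5)²))² = (3 + 1/(4 + (-2)²))² = (3 + 1/(4 + 4))² = (3 + 1/8)² = (3 + ⅛)² = (25/8)² = 625/64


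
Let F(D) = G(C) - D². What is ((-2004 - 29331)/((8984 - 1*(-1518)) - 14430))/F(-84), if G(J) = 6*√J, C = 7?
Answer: -219345/194010794 - 10445*√7/10864604464 ≈ -0.0011331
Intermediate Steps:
F(D) = -D² + 6*√7 (F(D) = 6*√7 - D² = -D² + 6*√7)
((-2004 - 29331)/((8984 - 1*(-1518)) - 14430))/F(-84) = ((-2004 - 29331)/((8984 - 1*(-1518)) - 14430))/(-1*(-84)² + 6*√7) = (-31335/((8984 + 1518) - 14430))/(-1*7056 + 6*√7) = (-31335/(10502 - 14430))/(-7056 + 6*√7) = (-31335/(-3928))/(-7056 + 6*√7) = (-31335*(-1/3928))/(-7056 + 6*√7) = 31335/(3928*(-7056 + 6*√7))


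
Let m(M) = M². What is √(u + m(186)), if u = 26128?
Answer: 2*√15181 ≈ 246.42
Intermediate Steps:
√(u + m(186)) = √(26128 + 186²) = √(26128 + 34596) = √60724 = 2*√15181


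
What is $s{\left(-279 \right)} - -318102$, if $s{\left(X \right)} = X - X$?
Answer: $318102$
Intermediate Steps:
$s{\left(X \right)} = 0$
$s{\left(-279 \right)} - -318102 = 0 - -318102 = 0 + 318102 = 318102$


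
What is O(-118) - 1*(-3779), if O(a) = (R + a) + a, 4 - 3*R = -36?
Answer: 10669/3 ≈ 3556.3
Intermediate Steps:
R = 40/3 (R = 4/3 - ⅓*(-36) = 4/3 + 12 = 40/3 ≈ 13.333)
O(a) = 40/3 + 2*a (O(a) = (40/3 + a) + a = 40/3 + 2*a)
O(-118) - 1*(-3779) = (40/3 + 2*(-118)) - 1*(-3779) = (40/3 - 236) + 3779 = -668/3 + 3779 = 10669/3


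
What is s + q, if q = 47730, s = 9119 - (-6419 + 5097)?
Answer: 58171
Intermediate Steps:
s = 10441 (s = 9119 - 1*(-1322) = 9119 + 1322 = 10441)
s + q = 10441 + 47730 = 58171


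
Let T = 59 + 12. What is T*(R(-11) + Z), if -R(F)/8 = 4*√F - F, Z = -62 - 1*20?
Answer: -12070 - 2272*I*√11 ≈ -12070.0 - 7535.4*I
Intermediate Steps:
T = 71
Z = -82 (Z = -62 - 20 = -82)
R(F) = -32*√F + 8*F (R(F) = -8*(4*√F - F) = -8*(-F + 4*√F) = -32*√F + 8*F)
T*(R(-11) + Z) = 71*((-32*I*√11 + 8*(-11)) - 82) = 71*((-32*I*√11 - 88) - 82) = 71*((-88 - 32*I*√11) - 82) = 71*(-170 - 32*I*√11) = -12070 - 2272*I*√11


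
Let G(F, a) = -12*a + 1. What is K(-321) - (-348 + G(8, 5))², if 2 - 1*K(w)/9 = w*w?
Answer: -1093000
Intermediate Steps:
G(F, a) = 1 - 12*a
K(w) = 18 - 9*w² (K(w) = 18 - 9*w*w = 18 - 9*w²)
K(-321) - (-348 + G(8, 5))² = (18 - 9*(-321)²) - (-348 + (1 - 12*5))² = (18 - 9*103041) - (-348 + (1 - 60))² = (18 - 927369) - (-348 - 59)² = -927351 - 1*(-407)² = -927351 - 1*165649 = -927351 - 165649 = -1093000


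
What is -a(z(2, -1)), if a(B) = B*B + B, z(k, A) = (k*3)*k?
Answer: -156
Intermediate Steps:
z(k, A) = 3*k² (z(k, A) = (3*k)*k = 3*k²)
a(B) = B + B² (a(B) = B² + B = B + B²)
-a(z(2, -1)) = -3*2²*(1 + 3*2²) = -3*4*(1 + 3*4) = -12*(1 + 12) = -12*13 = -1*156 = -156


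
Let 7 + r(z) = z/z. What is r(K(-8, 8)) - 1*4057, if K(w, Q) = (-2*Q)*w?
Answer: -4063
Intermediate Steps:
K(w, Q) = -2*Q*w
r(z) = -6 (r(z) = -7 + z/z = -7 + 1 = -6)
r(K(-8, 8)) - 1*4057 = -6 - 1*4057 = -6 - 4057 = -4063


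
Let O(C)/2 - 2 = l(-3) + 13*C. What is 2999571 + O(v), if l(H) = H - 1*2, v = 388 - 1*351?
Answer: 3000527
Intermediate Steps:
v = 37 (v = 388 - 351 = 37)
l(H) = -2 + H (l(H) = H - 2 = -2 + H)
O(C) = -6 + 26*C (O(C) = 4 + 2*((-2 - 3) + 13*C) = 4 + 2*(-5 + 13*C) = 4 + (-10 + 26*C) = -6 + 26*C)
2999571 + O(v) = 2999571 + (-6 + 26*37) = 2999571 + (-6 + 962) = 2999571 + 956 = 3000527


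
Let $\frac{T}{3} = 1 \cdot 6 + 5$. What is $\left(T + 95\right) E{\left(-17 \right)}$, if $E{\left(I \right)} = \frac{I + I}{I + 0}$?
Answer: $256$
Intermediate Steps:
$E{\left(I \right)} = 2$ ($E{\left(I \right)} = \frac{2 I}{I} = 2$)
$T = 33$ ($T = 3 \left(1 \cdot 6 + 5\right) = 3 \left(6 + 5\right) = 3 \cdot 11 = 33$)
$\left(T + 95\right) E{\left(-17 \right)} = \left(33 + 95\right) 2 = 128 \cdot 2 = 256$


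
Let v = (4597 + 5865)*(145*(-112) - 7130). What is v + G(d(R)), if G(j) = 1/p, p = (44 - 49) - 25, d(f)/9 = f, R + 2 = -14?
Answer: -7334908201/30 ≈ -2.4450e+8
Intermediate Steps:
R = -16 (R = -2 - 14 = -16)
d(f) = 9*f
v = -244496940 (v = 10462*(-16240 - 7130) = 10462*(-23370) = -244496940)
p = -30 (p = -5 - 25 = -30)
G(j) = -1/30 (G(j) = 1/(-30) = -1/30)
v + G(d(R)) = -244496940 - 1/30 = -7334908201/30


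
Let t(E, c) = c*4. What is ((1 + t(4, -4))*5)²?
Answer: 5625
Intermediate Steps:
t(E, c) = 4*c
((1 + t(4, -4))*5)² = ((1 + 4*(-4))*5)² = ((1 - 16)*5)² = (-15*5)² = (-75)² = 5625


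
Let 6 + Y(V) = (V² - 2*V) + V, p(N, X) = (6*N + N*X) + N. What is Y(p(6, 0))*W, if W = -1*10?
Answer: -17160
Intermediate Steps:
p(N, X) = 7*N + N*X
W = -10
Y(V) = -6 + V² - V (Y(V) = -6 + ((V² - 2*V) + V) = -6 + (V² - V) = -6 + V² - V)
Y(p(6, 0))*W = (-6 + (6*(7 + 0))² - 6*(7 + 0))*(-10) = (-6 + (6*7)² - 6*7)*(-10) = (-6 + 42² - 1*42)*(-10) = (-6 + 1764 - 42)*(-10) = 1716*(-10) = -17160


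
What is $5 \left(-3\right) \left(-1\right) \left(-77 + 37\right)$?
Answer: $-600$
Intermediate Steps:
$5 \left(-3\right) \left(-1\right) \left(-77 + 37\right) = \left(-15\right) \left(-1\right) \left(-40\right) = 15 \left(-40\right) = -600$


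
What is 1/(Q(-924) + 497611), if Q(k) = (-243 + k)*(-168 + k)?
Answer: 1/1771975 ≈ 5.6434e-7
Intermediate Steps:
1/(Q(-924) + 497611) = 1/((40824 + (-924)² - 411*(-924)) + 497611) = 1/((40824 + 853776 + 379764) + 497611) = 1/(1274364 + 497611) = 1/1771975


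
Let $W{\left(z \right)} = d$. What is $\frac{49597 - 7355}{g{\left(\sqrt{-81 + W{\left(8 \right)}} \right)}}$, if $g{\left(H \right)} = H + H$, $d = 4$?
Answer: $- \frac{21121 i \sqrt{77}}{77} \approx - 2407.0 i$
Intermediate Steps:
$W{\left(z \right)} = 4$
$g{\left(H \right)} = 2 H$
$\frac{49597 - 7355}{g{\left(\sqrt{-81 + W{\left(8 \right)}} \right)}} = \frac{49597 - 7355}{2 \sqrt{-81 + 4}} = \frac{49597 - 7355}{2 \sqrt{-77}} = \frac{42242}{2 i \sqrt{77}} = 42242 \left(- \frac{i \sqrt{77}}{154}\right) = - \frac{21121 i \sqrt{77}}{77}$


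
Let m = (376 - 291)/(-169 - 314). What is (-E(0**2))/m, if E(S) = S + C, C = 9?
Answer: 4347/85 ≈ 51.141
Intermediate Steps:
E(S) = 9 + S (E(S) = S + 9 = 9 + S)
m = -85/483 (m = 85/(-483) = 85*(-1/483) = -85/483 ≈ -0.17598)
(-E(0**2))/m = (-(9 + 0**2))/(-85/483) = -(9 + 0)*(-483/85) = -1*9*(-483/85) = -9*(-483/85) = 4347/85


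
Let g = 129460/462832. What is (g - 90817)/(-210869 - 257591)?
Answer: 10508221071/54204569680 ≈ 0.19386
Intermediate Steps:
g = 32365/115708 (g = 129460*(1/462832) = 32365/115708 ≈ 0.27971)
(g - 90817)/(-210869 - 257591) = (32365/115708 - 90817)/(-210869 - 257591) = -10508221071/115708/(-468460) = -10508221071/115708*(-1/468460) = 10508221071/54204569680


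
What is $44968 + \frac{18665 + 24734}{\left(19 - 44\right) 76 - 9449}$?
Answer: $\frac{510298433}{11349} \approx 44964.0$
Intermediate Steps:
$44968 + \frac{18665 + 24734}{\left(19 - 44\right) 76 - 9449} = 44968 + \frac{43399}{\left(-25\right) 76 - 9449} = 44968 + \frac{43399}{-1900 - 9449} = 44968 + \frac{43399}{-11349} = 44968 + 43399 \left(- \frac{1}{11349}\right) = 44968 - \frac{43399}{11349} = \frac{510298433}{11349}$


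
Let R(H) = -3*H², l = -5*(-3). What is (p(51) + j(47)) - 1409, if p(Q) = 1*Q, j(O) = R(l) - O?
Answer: -2080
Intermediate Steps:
l = 15
j(O) = -675 - O (j(O) = -3*15² - O = -3*225 - O = -675 - O)
p(Q) = Q
(p(51) + j(47)) - 1409 = (51 + (-675 - 1*47)) - 1409 = (51 + (-675 - 47)) - 1409 = (51 - 722) - 1409 = -671 - 1409 = -2080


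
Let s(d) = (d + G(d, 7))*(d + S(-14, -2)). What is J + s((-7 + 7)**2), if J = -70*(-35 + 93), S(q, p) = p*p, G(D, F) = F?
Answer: -4032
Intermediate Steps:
S(q, p) = p**2
s(d) = (4 + d)*(7 + d) (s(d) = (d + 7)*(d + (-2)**2) = (7 + d)*(d + 4) = (7 + d)*(4 + d) = (4 + d)*(7 + d))
J = -4060 (J = -70*58 = -4060)
J + s((-7 + 7)**2) = -4060 + (28 + ((-7 + 7)**2)**2 + 11*(-7 + 7)**2) = -4060 + (28 + (0**2)**2 + 11*0**2) = -4060 + (28 + 0**2 + 11*0) = -4060 + (28 + 0 + 0) = -4060 + 28 = -4032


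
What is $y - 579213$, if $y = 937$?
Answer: $-578276$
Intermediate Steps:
$y - 579213 = 937 - 579213 = -578276$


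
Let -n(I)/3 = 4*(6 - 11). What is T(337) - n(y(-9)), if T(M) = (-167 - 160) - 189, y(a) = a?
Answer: -576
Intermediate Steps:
n(I) = 60 (n(I) = -12*(6 - 11) = -12*(-5) = -3*(-20) = 60)
T(M) = -516 (T(M) = -327 - 189 = -516)
T(337) - n(y(-9)) = -516 - 1*60 = -516 - 60 = -576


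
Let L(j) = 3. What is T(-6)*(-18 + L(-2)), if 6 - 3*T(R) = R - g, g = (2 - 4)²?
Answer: -80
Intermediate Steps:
g = 4 (g = (-2)² = 4)
T(R) = 10/3 - R/3 (T(R) = 2 - (R - 1*4)/3 = 2 - (R - 4)/3 = 2 - (-4 + R)/3 = 2 + (4/3 - R/3) = 10/3 - R/3)
T(-6)*(-18 + L(-2)) = (10/3 - ⅓*(-6))*(-18 + 3) = (10/3 + 2)*(-15) = (16/3)*(-15) = -80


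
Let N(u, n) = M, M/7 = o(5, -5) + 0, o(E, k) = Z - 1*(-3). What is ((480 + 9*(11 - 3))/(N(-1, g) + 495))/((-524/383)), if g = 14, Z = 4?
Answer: -26427/35632 ≈ -0.74166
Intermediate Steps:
o(E, k) = 7 (o(E, k) = 4 - 1*(-3) = 4 + 3 = 7)
M = 49 (M = 7*(7 + 0) = 7*7 = 49)
N(u, n) = 49
((480 + 9*(11 - 3))/(N(-1, g) + 495))/((-524/383)) = ((480 + 9*(11 - 3))/(49 + 495))/((-524/383)) = ((480 + 9*8)/544)/((-524*1/383)) = ((480 + 72)*(1/544))/(-524/383) = (552*(1/544))*(-383/524) = (69/68)*(-383/524) = -26427/35632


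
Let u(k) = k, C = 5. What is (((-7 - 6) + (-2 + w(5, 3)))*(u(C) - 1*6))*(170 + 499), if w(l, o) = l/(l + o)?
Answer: 76935/8 ≈ 9616.9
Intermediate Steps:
(((-7 - 6) + (-2 + w(5, 3)))*(u(C) - 1*6))*(170 + 499) = (((-7 - 6) + (-2 + 5/(5 + 3)))*(5 - 1*6))*(170 + 499) = ((-13 + (-2 + 5/8))*(5 - 6))*669 = ((-13 + (-2 + 5*(1/8)))*(-1))*669 = ((-13 + (-2 + 5/8))*(-1))*669 = ((-13 - 11/8)*(-1))*669 = -115/8*(-1)*669 = (115/8)*669 = 76935/8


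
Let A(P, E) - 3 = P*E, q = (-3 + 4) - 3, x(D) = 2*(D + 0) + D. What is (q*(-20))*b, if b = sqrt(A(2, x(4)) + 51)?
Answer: 40*sqrt(78) ≈ 353.27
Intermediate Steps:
x(D) = 3*D (x(D) = 2*D + D = 3*D)
q = -2 (q = 1 - 3 = -2)
A(P, E) = 3 + E*P (A(P, E) = 3 + P*E = 3 + E*P)
b = sqrt(78) (b = sqrt((3 + (3*4)*2) + 51) = sqrt((3 + 12*2) + 51) = sqrt((3 + 24) + 51) = sqrt(27 + 51) = sqrt(78) ≈ 8.8318)
(q*(-20))*b = (-2*(-20))*sqrt(78) = 40*sqrt(78)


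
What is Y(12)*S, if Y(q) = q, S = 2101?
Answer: 25212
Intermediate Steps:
Y(12)*S = 12*2101 = 25212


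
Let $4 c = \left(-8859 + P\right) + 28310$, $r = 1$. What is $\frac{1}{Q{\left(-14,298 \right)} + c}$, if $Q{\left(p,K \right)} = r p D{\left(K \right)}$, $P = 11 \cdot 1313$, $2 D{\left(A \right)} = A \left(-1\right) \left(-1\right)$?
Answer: $\frac{2}{12775} \approx 0.00015656$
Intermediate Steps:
$D{\left(A \right)} = \frac{A}{2}$ ($D{\left(A \right)} = \frac{A \left(-1\right) \left(-1\right)}{2} = \frac{- A \left(-1\right)}{2} = \frac{A}{2}$)
$P = 14443$
$c = \frac{16947}{2}$ ($c = \frac{\left(-8859 + 14443\right) + 28310}{4} = \frac{5584 + 28310}{4} = \frac{1}{4} \cdot 33894 = \frac{16947}{2} \approx 8473.5$)
$Q{\left(p,K \right)} = \frac{K p}{2}$ ($Q{\left(p,K \right)} = 1 p \frac{K}{2} = p \frac{K}{2} = \frac{K p}{2}$)
$\frac{1}{Q{\left(-14,298 \right)} + c} = \frac{1}{\frac{1}{2} \cdot 298 \left(-14\right) + \frac{16947}{2}} = \frac{1}{-2086 + \frac{16947}{2}} = \frac{1}{\frac{12775}{2}} = \frac{2}{12775}$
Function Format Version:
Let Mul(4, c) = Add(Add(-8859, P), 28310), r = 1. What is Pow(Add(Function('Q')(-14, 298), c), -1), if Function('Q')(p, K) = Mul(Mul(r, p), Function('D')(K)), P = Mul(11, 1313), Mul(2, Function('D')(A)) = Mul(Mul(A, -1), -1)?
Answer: Rational(2, 12775) ≈ 0.00015656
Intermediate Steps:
Function('D')(A) = Mul(Rational(1, 2), A) (Function('D')(A) = Mul(Rational(1, 2), Mul(Mul(A, -1), -1)) = Mul(Rational(1, 2), Mul(Mul(-1, A), -1)) = Mul(Rational(1, 2), A))
P = 14443
c = Rational(16947, 2) (c = Mul(Rational(1, 4), Add(Add(-8859, 14443), 28310)) = Mul(Rational(1, 4), Add(5584, 28310)) = Mul(Rational(1, 4), 33894) = Rational(16947, 2) ≈ 8473.5)
Function('Q')(p, K) = Mul(Rational(1, 2), K, p) (Function('Q')(p, K) = Mul(Mul(1, p), Mul(Rational(1, 2), K)) = Mul(p, Mul(Rational(1, 2), K)) = Mul(Rational(1, 2), K, p))
Pow(Add(Function('Q')(-14, 298), c), -1) = Pow(Add(Mul(Rational(1, 2), 298, -14), Rational(16947, 2)), -1) = Pow(Add(-2086, Rational(16947, 2)), -1) = Pow(Rational(12775, 2), -1) = Rational(2, 12775)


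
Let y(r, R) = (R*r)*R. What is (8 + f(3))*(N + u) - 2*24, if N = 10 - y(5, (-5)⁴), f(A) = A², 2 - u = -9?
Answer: -33202816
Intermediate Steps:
u = 11 (u = 2 - 1*(-9) = 2 + 9 = 11)
y(r, R) = r*R²
N = -1953115 (N = 10 - 5*((-5)⁴)² = 10 - 5*625² = 10 - 5*390625 = 10 - 1*1953125 = 10 - 1953125 = -1953115)
(8 + f(3))*(N + u) - 2*24 = (8 + 3²)*(-1953115 + 11) - 2*24 = (8 + 9)*(-1953104) - 48 = 17*(-1953104) - 48 = -33202768 - 48 = -33202816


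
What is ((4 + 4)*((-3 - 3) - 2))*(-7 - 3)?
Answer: 640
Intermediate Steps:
((4 + 4)*((-3 - 3) - 2))*(-7 - 3) = (8*(-6 - 2))*(-10) = (8*(-8))*(-10) = -64*(-10) = 640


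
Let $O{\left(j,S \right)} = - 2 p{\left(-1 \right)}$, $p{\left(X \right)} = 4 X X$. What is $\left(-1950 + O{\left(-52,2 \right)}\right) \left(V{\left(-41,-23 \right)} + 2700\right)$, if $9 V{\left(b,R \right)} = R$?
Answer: $- \frac{47534366}{9} \approx -5.2816 \cdot 10^{6}$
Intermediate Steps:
$p{\left(X \right)} = 4 X^{2}$
$V{\left(b,R \right)} = \frac{R}{9}$
$O{\left(j,S \right)} = -8$ ($O{\left(j,S \right)} = - 2 \cdot 4 \left(-1\right)^{2} = - 2 \cdot 4 \cdot 1 = \left(-2\right) 4 = -8$)
$\left(-1950 + O{\left(-52,2 \right)}\right) \left(V{\left(-41,-23 \right)} + 2700\right) = \left(-1950 - 8\right) \left(\frac{1}{9} \left(-23\right) + 2700\right) = - 1958 \left(- \frac{23}{9} + 2700\right) = \left(-1958\right) \frac{24277}{9} = - \frac{47534366}{9}$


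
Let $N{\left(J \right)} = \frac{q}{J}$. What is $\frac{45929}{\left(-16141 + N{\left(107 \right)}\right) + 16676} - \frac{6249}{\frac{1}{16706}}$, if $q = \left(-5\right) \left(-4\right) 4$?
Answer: $- \frac{5984483976647}{57325} \approx -1.044 \cdot 10^{8}$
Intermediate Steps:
$q = 80$ ($q = 20 \cdot 4 = 80$)
$N{\left(J \right)} = \frac{80}{J}$
$\frac{45929}{\left(-16141 + N{\left(107 \right)}\right) + 16676} - \frac{6249}{\frac{1}{16706}} = \frac{45929}{\left(-16141 + \frac{80}{107}\right) + 16676} - \frac{6249}{\frac{1}{16706}} = \frac{45929}{\left(-16141 + 80 \cdot \frac{1}{107}\right) + 16676} - 6249 \frac{1}{\frac{1}{16706}} = \frac{45929}{\left(-16141 + \frac{80}{107}\right) + 16676} - 104395794 = \frac{45929}{- \frac{1727007}{107} + 16676} - 104395794 = \frac{45929}{\frac{57325}{107}} - 104395794 = 45929 \cdot \frac{107}{57325} - 104395794 = \frac{4914403}{57325} - 104395794 = - \frac{5984483976647}{57325}$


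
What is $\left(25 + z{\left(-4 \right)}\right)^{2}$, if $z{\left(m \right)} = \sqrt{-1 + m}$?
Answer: $\left(25 + i \sqrt{5}\right)^{2} \approx 620.0 + 111.8 i$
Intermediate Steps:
$\left(25 + z{\left(-4 \right)}\right)^{2} = \left(25 + \sqrt{-1 - 4}\right)^{2} = \left(25 + \sqrt{-5}\right)^{2} = \left(25 + i \sqrt{5}\right)^{2}$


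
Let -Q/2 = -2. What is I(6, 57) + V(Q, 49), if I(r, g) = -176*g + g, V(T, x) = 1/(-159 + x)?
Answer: -1097251/110 ≈ -9975.0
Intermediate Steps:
Q = 4 (Q = -2*(-2) = 4)
I(r, g) = -175*g
I(6, 57) + V(Q, 49) = -175*57 + 1/(-159 + 49) = -9975 + 1/(-110) = -9975 - 1/110 = -1097251/110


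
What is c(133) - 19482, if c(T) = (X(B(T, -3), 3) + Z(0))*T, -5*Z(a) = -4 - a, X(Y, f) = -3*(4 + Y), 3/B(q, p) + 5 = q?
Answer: -13427809/640 ≈ -20981.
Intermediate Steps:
B(q, p) = 3/(-5 + q)
X(Y, f) = -12 - 3*Y
Z(a) = ⅘ + a/5 (Z(a) = -(-4 - a)/5 = ⅘ + a/5)
c(T) = T*(-56/5 - 9/(-5 + T)) (c(T) = ((-12 - 9/(-5 + T)) + (⅘ + (⅕)*0))*T = ((-12 - 9/(-5 + T)) + (⅘ + 0))*T = ((-12 - 9/(-5 + T)) + ⅘)*T = (-56/5 - 9/(-5 + T))*T = T*(-56/5 - 9/(-5 + T)))
c(133) - 19482 = (⅕)*133*(235 - 56*133)/(-5 + 133) - 19482 = (⅕)*133*(235 - 7448)/128 - 19482 = (⅕)*133*(1/128)*(-7213) - 19482 = -959329/640 - 19482 = -13427809/640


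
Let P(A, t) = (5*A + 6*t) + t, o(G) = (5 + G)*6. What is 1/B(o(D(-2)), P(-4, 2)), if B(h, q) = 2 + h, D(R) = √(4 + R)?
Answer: 4/119 - 3*√2/476 ≈ 0.024700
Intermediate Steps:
o(G) = 30 + 6*G
P(A, t) = 5*A + 7*t
1/B(o(D(-2)), P(-4, 2)) = 1/(2 + (30 + 6*√(4 - 2))) = 1/(2 + (30 + 6*√2)) = 1/(32 + 6*√2)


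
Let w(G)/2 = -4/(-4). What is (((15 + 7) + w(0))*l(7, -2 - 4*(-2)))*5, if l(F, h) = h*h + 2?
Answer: 4560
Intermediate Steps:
w(G) = 2 (w(G) = 2*(-4/(-4)) = 2*(-4*(-1/4)) = 2*1 = 2)
l(F, h) = 2 + h**2 (l(F, h) = h**2 + 2 = 2 + h**2)
(((15 + 7) + w(0))*l(7, -2 - 4*(-2)))*5 = (((15 + 7) + 2)*(2 + (-2 - 4*(-2))**2))*5 = ((22 + 2)*(2 + (-2 + 8)**2))*5 = (24*(2 + 6**2))*5 = (24*(2 + 36))*5 = (24*38)*5 = 912*5 = 4560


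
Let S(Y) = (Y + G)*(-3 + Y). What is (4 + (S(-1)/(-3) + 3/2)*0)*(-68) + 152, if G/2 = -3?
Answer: -120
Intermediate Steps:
G = -6 (G = 2*(-3) = -6)
S(Y) = (-6 + Y)*(-3 + Y) (S(Y) = (Y - 6)*(-3 + Y) = (-6 + Y)*(-3 + Y))
(4 + (S(-1)/(-3) + 3/2)*0)*(-68) + 152 = (4 + ((18 + (-1)² - 9*(-1))/(-3) + 3/2)*0)*(-68) + 152 = (4 + ((18 + 1 + 9)*(-⅓) + 3*(½))*0)*(-68) + 152 = (4 + (28*(-⅓) + 3/2)*0)*(-68) + 152 = (4 + (-28/3 + 3/2)*0)*(-68) + 152 = (4 - 47/6*0)*(-68) + 152 = (4 + 0)*(-68) + 152 = 4*(-68) + 152 = -272 + 152 = -120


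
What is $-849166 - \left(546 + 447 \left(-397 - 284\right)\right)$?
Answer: $-545305$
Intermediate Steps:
$-849166 - \left(546 + 447 \left(-397 - 284\right)\right) = -849166 - -303861 = -849166 + \left(-546 + 304407\right) = -849166 + 303861 = -545305$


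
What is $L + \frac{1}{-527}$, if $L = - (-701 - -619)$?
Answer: $\frac{43213}{527} \approx 81.998$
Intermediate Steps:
$L = 82$ ($L = - (-701 + 619) = \left(-1\right) \left(-82\right) = 82$)
$L + \frac{1}{-527} = 82 + \frac{1}{-527} = 82 - \frac{1}{527} = \frac{43213}{527}$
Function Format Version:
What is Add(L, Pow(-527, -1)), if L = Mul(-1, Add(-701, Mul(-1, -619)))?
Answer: Rational(43213, 527) ≈ 81.998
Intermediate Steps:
L = 82 (L = Mul(-1, Add(-701, 619)) = Mul(-1, -82) = 82)
Add(L, Pow(-527, -1)) = Add(82, Pow(-527, -1)) = Add(82, Rational(-1, 527)) = Rational(43213, 527)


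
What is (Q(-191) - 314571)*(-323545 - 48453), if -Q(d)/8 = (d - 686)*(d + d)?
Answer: 1114016086634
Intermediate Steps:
Q(d) = -16*d*(-686 + d) (Q(d) = -8*(d - 686)*(d + d) = -8*(-686 + d)*2*d = -16*d*(-686 + d))
(Q(-191) - 314571)*(-323545 - 48453) = (16*(-191)*(686 - 1*(-191)) - 314571)*(-323545 - 48453) = (16*(-191)*(686 + 191) - 314571)*(-371998) = (16*(-191)*877 - 314571)*(-371998) = (-2680112 - 314571)*(-371998) = -2994683*(-371998) = 1114016086634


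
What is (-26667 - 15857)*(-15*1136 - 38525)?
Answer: 2362846060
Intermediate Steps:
(-26667 - 15857)*(-15*1136 - 38525) = -42524*(-17040 - 38525) = -42524*(-55565) = 2362846060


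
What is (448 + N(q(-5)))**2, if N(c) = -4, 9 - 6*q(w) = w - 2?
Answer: 197136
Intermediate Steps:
q(w) = 11/6 - w/6 (q(w) = 3/2 - (w - 2)/6 = 3/2 - (-2 + w)/6 = 3/2 + (1/3 - w/6) = 11/6 - w/6)
(448 + N(q(-5)))**2 = (448 - 4)**2 = 444**2 = 197136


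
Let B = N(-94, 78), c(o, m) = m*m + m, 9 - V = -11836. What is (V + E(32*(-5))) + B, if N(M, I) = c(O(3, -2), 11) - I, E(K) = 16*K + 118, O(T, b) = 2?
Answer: 9457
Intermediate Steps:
V = 11845 (V = 9 - 1*(-11836) = 9 + 11836 = 11845)
c(o, m) = m + m² (c(o, m) = m² + m = m + m²)
E(K) = 118 + 16*K
N(M, I) = 132 - I (N(M, I) = 11*(1 + 11) - I = 11*12 - I = 132 - I)
B = 54 (B = 132 - 1*78 = 132 - 78 = 54)
(V + E(32*(-5))) + B = (11845 + (118 + 16*(32*(-5)))) + 54 = (11845 + (118 + 16*(-160))) + 54 = (11845 + (118 - 2560)) + 54 = (11845 - 2442) + 54 = 9403 + 54 = 9457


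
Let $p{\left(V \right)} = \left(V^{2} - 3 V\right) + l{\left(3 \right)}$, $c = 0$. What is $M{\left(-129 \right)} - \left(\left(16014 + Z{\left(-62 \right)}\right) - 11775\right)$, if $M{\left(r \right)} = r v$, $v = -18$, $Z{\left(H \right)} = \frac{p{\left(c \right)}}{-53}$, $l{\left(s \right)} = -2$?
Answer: $- \frac{101603}{53} \approx -1917.0$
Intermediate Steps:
$p{\left(V \right)} = -2 + V^{2} - 3 V$ ($p{\left(V \right)} = \left(V^{2} - 3 V\right) - 2 = -2 + V^{2} - 3 V$)
$Z{\left(H \right)} = \frac{2}{53}$ ($Z{\left(H \right)} = \frac{-2 + 0^{2} - 0}{-53} = \left(-2 + 0 + 0\right) \left(- \frac{1}{53}\right) = \left(-2\right) \left(- \frac{1}{53}\right) = \frac{2}{53}$)
$M{\left(r \right)} = - 18 r$ ($M{\left(r \right)} = r \left(-18\right) = - 18 r$)
$M{\left(-129 \right)} - \left(\left(16014 + Z{\left(-62 \right)}\right) - 11775\right) = \left(-18\right) \left(-129\right) - \left(\left(16014 + \frac{2}{53}\right) - 11775\right) = 2322 - \left(\frac{848744}{53} - 11775\right) = 2322 - \frac{224669}{53} = - \frac{101603}{53}$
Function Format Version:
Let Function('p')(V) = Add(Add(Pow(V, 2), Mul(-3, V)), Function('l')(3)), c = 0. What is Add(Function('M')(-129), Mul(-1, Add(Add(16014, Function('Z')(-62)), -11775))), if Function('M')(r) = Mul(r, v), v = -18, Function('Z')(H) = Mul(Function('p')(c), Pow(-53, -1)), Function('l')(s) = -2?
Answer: Rational(-101603, 53) ≈ -1917.0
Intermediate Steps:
Function('p')(V) = Add(-2, Pow(V, 2), Mul(-3, V)) (Function('p')(V) = Add(Add(Pow(V, 2), Mul(-3, V)), -2) = Add(-2, Pow(V, 2), Mul(-3, V)))
Function('Z')(H) = Rational(2, 53) (Function('Z')(H) = Mul(Add(-2, Pow(0, 2), Mul(-3, 0)), Pow(-53, -1)) = Mul(Add(-2, 0, 0), Rational(-1, 53)) = Mul(-2, Rational(-1, 53)) = Rational(2, 53))
Function('M')(r) = Mul(-18, r) (Function('M')(r) = Mul(r, -18) = Mul(-18, r))
Add(Function('M')(-129), Mul(-1, Add(Add(16014, Function('Z')(-62)), -11775))) = Add(Mul(-18, -129), Mul(-1, Add(Add(16014, Rational(2, 53)), -11775))) = Add(2322, Mul(-1, Add(Rational(848744, 53), -11775))) = Add(2322, Mul(-1, Rational(224669, 53))) = Add(2322, Rational(-224669, 53)) = Rational(-101603, 53)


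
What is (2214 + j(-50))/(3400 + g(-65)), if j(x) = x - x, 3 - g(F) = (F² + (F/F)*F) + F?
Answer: -1107/346 ≈ -3.1994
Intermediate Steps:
g(F) = 3 - F² - 2*F (g(F) = 3 - ((F² + (F/F)*F) + F) = 3 - ((F² + 1*F) + F) = 3 - ((F² + F) + F) = 3 - ((F + F²) + F) = 3 - (F² + 2*F) = 3 + (-F² - 2*F) = 3 - F² - 2*F)
j(x) = 0
(2214 + j(-50))/(3400 + g(-65)) = (2214 + 0)/(3400 + (3 - 1*(-65)² - 2*(-65))) = 2214/(3400 + (3 - 1*4225 + 130)) = 2214/(3400 + (3 - 4225 + 130)) = 2214/(3400 - 4092) = 2214/(-692) = 2214*(-1/692) = -1107/346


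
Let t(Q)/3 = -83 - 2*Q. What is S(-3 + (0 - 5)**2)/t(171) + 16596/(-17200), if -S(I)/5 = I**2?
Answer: 204641/219300 ≈ 0.93316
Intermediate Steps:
t(Q) = -249 - 6*Q (t(Q) = 3*(-83 - 2*Q) = -249 - 6*Q)
S(I) = -5*I**2
S(-3 + (0 - 5)**2)/t(171) + 16596/(-17200) = (-5*(-3 + (0 - 5)**2)**2)/(-249 - 6*171) + 16596/(-17200) = (-5*(-3 + (-5)**2)**2)/(-249 - 1026) + 16596*(-1/17200) = -5*(-3 + 25)**2/(-1275) - 4149/4300 = -5*22**2*(-1/1275) - 4149/4300 = -5*484*(-1/1275) - 4149/4300 = -2420*(-1/1275) - 4149/4300 = 484/255 - 4149/4300 = 204641/219300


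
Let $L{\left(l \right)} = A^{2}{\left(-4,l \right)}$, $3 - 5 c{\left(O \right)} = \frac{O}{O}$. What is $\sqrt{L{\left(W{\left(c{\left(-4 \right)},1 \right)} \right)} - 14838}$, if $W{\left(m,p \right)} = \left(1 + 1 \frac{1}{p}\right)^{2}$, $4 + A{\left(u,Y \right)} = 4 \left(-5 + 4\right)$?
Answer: $i \sqrt{14774} \approx 121.55 i$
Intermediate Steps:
$c{\left(O \right)} = \frac{2}{5}$ ($c{\left(O \right)} = \frac{3}{5} - \frac{O \frac{1}{O}}{5} = \frac{3}{5} - \frac{1}{5} = \frac{2}{5}$)
$A{\left(u,Y \right)} = -8$ ($A{\left(u,Y \right)} = -4 + 4 \left(-5 + 4\right) = -4 + 4 \left(-1\right) = -4 - 4 = -8$)
$W{\left(m,p \right)} = \left(1 + \frac{1}{p}\right)^{2}$
$L{\left(l \right)} = 64$ ($L{\left(l \right)} = \left(-8\right)^{2} = 64$)
$\sqrt{L{\left(W{\left(c{\left(-4 \right)},1 \right)} \right)} - 14838} = \sqrt{64 - 14838} = \sqrt{-14774} = i \sqrt{14774}$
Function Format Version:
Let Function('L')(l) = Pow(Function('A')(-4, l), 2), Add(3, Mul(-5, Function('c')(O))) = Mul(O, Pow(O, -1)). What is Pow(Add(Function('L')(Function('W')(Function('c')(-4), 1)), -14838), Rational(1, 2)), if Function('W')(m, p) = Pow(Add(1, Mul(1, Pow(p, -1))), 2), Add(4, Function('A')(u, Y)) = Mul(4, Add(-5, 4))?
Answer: Mul(I, Pow(14774, Rational(1, 2))) ≈ Mul(121.55, I)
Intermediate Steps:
Function('c')(O) = Rational(2, 5) (Function('c')(O) = Add(Rational(3, 5), Mul(Rational(-1, 5), Mul(O, Pow(O, -1)))) = Add(Rational(3, 5), Mul(Rational(-1, 5), 1)) = Add(Rational(3, 5), Rational(-1, 5)) = Rational(2, 5))
Function('A')(u, Y) = -8 (Function('A')(u, Y) = Add(-4, Mul(4, Add(-5, 4))) = Add(-4, Mul(4, -1)) = Add(-4, -4) = -8)
Function('W')(m, p) = Pow(Add(1, Pow(p, -1)), 2)
Function('L')(l) = 64 (Function('L')(l) = Pow(-8, 2) = 64)
Pow(Add(Function('L')(Function('W')(Function('c')(-4), 1)), -14838), Rational(1, 2)) = Pow(Add(64, -14838), Rational(1, 2)) = Pow(-14774, Rational(1, 2)) = Mul(I, Pow(14774, Rational(1, 2)))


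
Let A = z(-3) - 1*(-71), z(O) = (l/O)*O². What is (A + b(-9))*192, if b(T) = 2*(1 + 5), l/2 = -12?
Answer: 29760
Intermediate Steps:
l = -24 (l = 2*(-12) = -24)
b(T) = 12 (b(T) = 2*6 = 12)
z(O) = -24*O (z(O) = (-24/O)*O² = -24*O)
A = 143 (A = -24*(-3) - 1*(-71) = 72 + 71 = 143)
(A + b(-9))*192 = (143 + 12)*192 = 155*192 = 29760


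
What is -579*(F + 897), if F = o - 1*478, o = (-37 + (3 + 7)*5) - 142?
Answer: -167910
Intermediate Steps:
o = -129 (o = (-37 + 10*5) - 142 = (-37 + 50) - 142 = 13 - 142 = -129)
F = -607 (F = -129 - 1*478 = -129 - 478 = -607)
-579*(F + 897) = -579*(-607 + 897) = -579*290 = -167910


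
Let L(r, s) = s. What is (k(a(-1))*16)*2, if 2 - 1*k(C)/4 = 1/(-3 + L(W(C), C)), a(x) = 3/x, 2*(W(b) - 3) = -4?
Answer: 832/3 ≈ 277.33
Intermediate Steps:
W(b) = 1 (W(b) = 3 + (1/2)*(-4) = 3 - 2 = 1)
k(C) = 8 - 4/(-3 + C)
(k(a(-1))*16)*2 = ((4*(-7 + 2*(3/(-1)))/(-3 + 3/(-1)))*16)*2 = ((4*(-7 + 2*(3*(-1)))/(-3 + 3*(-1)))*16)*2 = ((4*(-7 + 2*(-3))/(-3 - 3))*16)*2 = ((4*(-7 - 6)/(-6))*16)*2 = ((4*(-1/6)*(-13))*16)*2 = ((26/3)*16)*2 = (416/3)*2 = 832/3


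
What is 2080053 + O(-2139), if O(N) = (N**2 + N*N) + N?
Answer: 11228556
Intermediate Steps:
O(N) = N + 2*N**2 (O(N) = (N**2 + N**2) + N = 2*N**2 + N = N + 2*N**2)
2080053 + O(-2139) = 2080053 - 2139*(1 + 2*(-2139)) = 2080053 - 2139*(1 - 4278) = 2080053 - 2139*(-4277) = 2080053 + 9148503 = 11228556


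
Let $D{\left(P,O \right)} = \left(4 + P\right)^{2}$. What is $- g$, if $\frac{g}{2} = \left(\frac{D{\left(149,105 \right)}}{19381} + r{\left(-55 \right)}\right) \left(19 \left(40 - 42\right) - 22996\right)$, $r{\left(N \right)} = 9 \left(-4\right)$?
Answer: $- \frac{31063974876}{19381} \approx -1.6028 \cdot 10^{6}$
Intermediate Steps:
$r{\left(N \right)} = -36$
$g = \frac{31063974876}{19381}$ ($g = 2 \left(\frac{\left(4 + 149\right)^{2}}{19381} - 36\right) \left(19 \left(40 - 42\right) - 22996\right) = 2 \left(153^{2} \cdot \frac{1}{19381} - 36\right) \left(19 \left(-2\right) - 22996\right) = 2 \left(23409 \cdot \frac{1}{19381} - 36\right) \left(-38 - 22996\right) = 2 \left(\frac{23409}{19381} - 36\right) \left(-23034\right) = 2 \left(\left(- \frac{674307}{19381}\right) \left(-23034\right)\right) = 2 \cdot \frac{15531987438}{19381} = \frac{31063974876}{19381} \approx 1.6028 \cdot 10^{6}$)
$- g = \left(-1\right) \frac{31063974876}{19381} = - \frac{31063974876}{19381}$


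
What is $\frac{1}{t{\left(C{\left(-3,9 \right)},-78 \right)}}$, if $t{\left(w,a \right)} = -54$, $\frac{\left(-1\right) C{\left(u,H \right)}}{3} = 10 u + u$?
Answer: $- \frac{1}{54} \approx -0.018519$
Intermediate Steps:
$C{\left(u,H \right)} = - 33 u$ ($C{\left(u,H \right)} = - 3 \left(10 u + u\right) = - 3 \cdot 11 u = - 33 u$)
$\frac{1}{t{\left(C{\left(-3,9 \right)},-78 \right)}} = \frac{1}{-54} = - \frac{1}{54}$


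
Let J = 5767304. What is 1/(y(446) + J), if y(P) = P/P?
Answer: 1/5767305 ≈ 1.7339e-7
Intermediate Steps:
y(P) = 1
1/(y(446) + J) = 1/(1 + 5767304) = 1/5767305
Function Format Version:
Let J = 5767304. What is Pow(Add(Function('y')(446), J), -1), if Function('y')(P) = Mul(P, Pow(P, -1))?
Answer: Rational(1, 5767305) ≈ 1.7339e-7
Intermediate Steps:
Function('y')(P) = 1
Pow(Add(Function('y')(446), J), -1) = Pow(Add(1, 5767304), -1) = Pow(5767305, -1) = Rational(1, 5767305)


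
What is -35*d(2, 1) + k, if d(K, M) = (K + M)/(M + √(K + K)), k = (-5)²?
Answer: -10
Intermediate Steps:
k = 25
d(K, M) = (K + M)/(M + √2*√K) (d(K, M) = (K + M)/(M + √(2*K)) = (K + M)/(M + √2*√K))
-35*d(2, 1) + k = -35*(2 + 1)/(1 + √2*√2) + 25 = -35*3/(1 + 2) + 25 = -35*3/3 + 25 = -35*1 + 25 = -35 + 25 = -10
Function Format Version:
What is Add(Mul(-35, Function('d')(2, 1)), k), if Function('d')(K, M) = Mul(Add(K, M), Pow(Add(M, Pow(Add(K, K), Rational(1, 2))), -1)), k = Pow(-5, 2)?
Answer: -10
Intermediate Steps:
k = 25
Function('d')(K, M) = Mul(Pow(Add(M, Mul(Pow(2, Rational(1, 2)), Pow(K, Rational(1, 2)))), -1), Add(K, M)) (Function('d')(K, M) = Mul(Add(K, M), Pow(Add(M, Pow(Mul(2, K), Rational(1, 2))), -1)) = Mul(Add(K, M), Pow(Add(M, Mul(Pow(2, Rational(1, 2)), Pow(K, Rational(1, 2)))), -1)) = Mul(Pow(Add(M, Mul(Pow(2, Rational(1, 2)), Pow(K, Rational(1, 2)))), -1), Add(K, M)))
Add(Mul(-35, Function('d')(2, 1)), k) = Add(Mul(-35, Mul(Pow(Add(1, Mul(Pow(2, Rational(1, 2)), Pow(2, Rational(1, 2)))), -1), Add(2, 1))), 25) = Add(Mul(-35, Mul(Pow(Add(1, 2), -1), 3)), 25) = Add(Mul(-35, Mul(Pow(3, -1), 3)), 25) = Add(Mul(-35, Mul(Rational(1, 3), 3)), 25) = Add(Mul(-35, 1), 25) = Add(-35, 25) = -10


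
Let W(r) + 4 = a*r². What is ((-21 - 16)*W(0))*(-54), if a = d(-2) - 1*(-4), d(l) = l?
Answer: -7992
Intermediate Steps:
a = 2 (a = -2 - 1*(-4) = -2 + 4 = 2)
W(r) = -4 + 2*r²
((-21 - 16)*W(0))*(-54) = ((-21 - 16)*(-4 + 2*0²))*(-54) = -37*(-4 + 2*0)*(-54) = -37*(-4 + 0)*(-54) = -37*(-4)*(-54) = 148*(-54) = -7992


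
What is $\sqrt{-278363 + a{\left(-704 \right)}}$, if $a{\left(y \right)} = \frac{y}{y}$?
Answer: $i \sqrt{278362} \approx 527.6 i$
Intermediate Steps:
$a{\left(y \right)} = 1$
$\sqrt{-278363 + a{\left(-704 \right)}} = \sqrt{-278363 + 1} = \sqrt{-278362} = i \sqrt{278362}$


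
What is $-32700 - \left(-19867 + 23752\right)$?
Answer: $-36585$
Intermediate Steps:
$-32700 - \left(-19867 + 23752\right) = -32700 - 3885 = -36585$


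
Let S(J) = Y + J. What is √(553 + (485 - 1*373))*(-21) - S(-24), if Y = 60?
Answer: -36 - 21*√665 ≈ -577.54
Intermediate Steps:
S(J) = 60 + J
√(553 + (485 - 1*373))*(-21) - S(-24) = √(553 + (485 - 1*373))*(-21) - (60 - 24) = √(553 + (485 - 373))*(-21) - 1*36 = √(553 + 112)*(-21) - 36 = √665*(-21) - 36 = -21*√665 - 36 = -36 - 21*√665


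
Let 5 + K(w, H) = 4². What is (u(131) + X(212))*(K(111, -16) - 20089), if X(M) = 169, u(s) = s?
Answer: -6023400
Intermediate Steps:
K(w, H) = 11 (K(w, H) = -5 + 4² = -5 + 16 = 11)
(u(131) + X(212))*(K(111, -16) - 20089) = (131 + 169)*(11 - 20089) = 300*(-20078) = -6023400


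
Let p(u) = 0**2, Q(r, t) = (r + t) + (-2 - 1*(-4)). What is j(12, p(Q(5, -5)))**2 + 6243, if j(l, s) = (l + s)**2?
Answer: 26979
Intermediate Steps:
Q(r, t) = 2 + r + t (Q(r, t) = (r + t) + (-2 + 4) = (r + t) + 2 = 2 + r + t)
p(u) = 0
j(12, p(Q(5, -5)))**2 + 6243 = ((12 + 0)**2)**2 + 6243 = (12**2)**2 + 6243 = 144**2 + 6243 = 20736 + 6243 = 26979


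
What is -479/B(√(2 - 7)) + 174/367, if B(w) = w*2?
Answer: 174/367 + 479*I*√5/10 ≈ 0.47411 + 107.11*I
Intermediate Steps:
B(w) = 2*w
-479/B(√(2 - 7)) + 174/367 = -479*1/(2*√(2 - 7)) + 174/367 = -479*(-I*√5/10) + 174*(1/367) = -479*(-I*√5/10) + 174/367 = -(-479)*I*√5/10 + 174/367 = 479*I*√5/10 + 174/367 = 174/367 + 479*I*√5/10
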